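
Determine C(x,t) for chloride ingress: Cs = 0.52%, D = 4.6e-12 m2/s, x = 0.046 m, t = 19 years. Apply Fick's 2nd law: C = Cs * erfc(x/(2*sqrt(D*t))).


t_seconds = 19 * 365.25 * 24 * 3600 = 599594400.0 s
arg = 0.046 / (2 * sqrt(4.6e-12 * 599594400.0))
= 0.4379
erfc(0.4379) = 0.5357
C = 0.52 * 0.5357 = 0.2786%

0.2786


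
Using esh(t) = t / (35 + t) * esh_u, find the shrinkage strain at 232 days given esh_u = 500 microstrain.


esh(232) = 232 / (35 + 232) * 500
= 232 / 267 * 500
= 434.5 microstrain

434.5


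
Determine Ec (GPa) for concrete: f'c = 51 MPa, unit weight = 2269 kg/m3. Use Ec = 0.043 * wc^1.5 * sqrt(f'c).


Ec = 0.043 * 2269^1.5 * sqrt(51) / 1000
= 33.19 GPa

33.19


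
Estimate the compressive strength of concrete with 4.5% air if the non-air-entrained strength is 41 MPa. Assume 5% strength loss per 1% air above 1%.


Strength loss = (4.5 - 1) * 5 = 17.5%
f'c = 41 * (1 - 17.5/100)
= 33.82 MPa

33.82


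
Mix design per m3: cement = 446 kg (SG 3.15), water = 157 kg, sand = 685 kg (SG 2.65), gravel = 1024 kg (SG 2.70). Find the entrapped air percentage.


Vol cement = 446 / (3.15 * 1000) = 0.141587 m3
Vol water = 157 / 1000 = 0.157 m3
Vol sand = 685 / (2.65 * 1000) = 0.258491 m3
Vol gravel = 1024 / (2.70 * 1000) = 0.379259 m3
Total solid + water volume = 0.936337 m3
Air = (1 - 0.936337) * 100 = 6.37%

6.37


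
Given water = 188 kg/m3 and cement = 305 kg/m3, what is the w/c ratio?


w/c = water / cement
w/c = 188 / 305 = 0.616

0.616


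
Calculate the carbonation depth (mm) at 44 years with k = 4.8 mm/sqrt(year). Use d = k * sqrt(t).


depth = k * sqrt(t)
= 4.8 * sqrt(44)
= 31.84 mm

31.84


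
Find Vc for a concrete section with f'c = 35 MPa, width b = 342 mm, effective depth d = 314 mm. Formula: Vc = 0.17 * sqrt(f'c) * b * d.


Vc = 0.17 * sqrt(35) * 342 * 314 / 1000
= 108.0 kN

108.0


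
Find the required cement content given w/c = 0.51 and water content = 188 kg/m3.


Cement = water / (w/c)
= 188 / 0.51
= 368.6 kg/m3

368.6


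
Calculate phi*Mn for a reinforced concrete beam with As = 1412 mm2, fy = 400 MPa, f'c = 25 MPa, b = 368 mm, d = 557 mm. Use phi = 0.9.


a = As * fy / (0.85 * f'c * b)
= 1412 * 400 / (0.85 * 25 * 368)
= 72.2251 mm
Mn = As * fy * (d - a/2) / 10^6
= 294.1972 kN-m
phi*Mn = 0.9 * 294.1972 = 264.78 kN-m

264.78


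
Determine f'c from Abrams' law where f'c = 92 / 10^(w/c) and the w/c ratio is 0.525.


f'c = 92 / 10^0.525
= 92 / 3.35
= 27.47 MPa

27.47


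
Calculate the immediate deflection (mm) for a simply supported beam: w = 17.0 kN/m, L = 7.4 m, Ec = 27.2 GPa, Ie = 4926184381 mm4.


Convert: L = 7.4 m = 7400 mm, Ec = 27.2 GPa = 27200 MPa
delta = 5 * 17.0 * 7400^4 / (384 * 27200 * 4926184381)
= 4.95 mm

4.95


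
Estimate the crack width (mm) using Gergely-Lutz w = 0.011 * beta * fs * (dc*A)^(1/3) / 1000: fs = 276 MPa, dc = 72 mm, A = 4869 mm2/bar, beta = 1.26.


w = 0.011 * beta * fs * (dc * A)^(1/3) / 1000
= 0.011 * 1.26 * 276 * (72 * 4869)^(1/3) / 1000
= 0.27 mm

0.27


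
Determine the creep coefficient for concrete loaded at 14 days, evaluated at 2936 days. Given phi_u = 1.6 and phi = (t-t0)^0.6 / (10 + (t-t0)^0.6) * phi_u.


dt = 2936 - 14 = 2922
phi = 2922^0.6 / (10 + 2922^0.6) * 1.6
= 1.477

1.477


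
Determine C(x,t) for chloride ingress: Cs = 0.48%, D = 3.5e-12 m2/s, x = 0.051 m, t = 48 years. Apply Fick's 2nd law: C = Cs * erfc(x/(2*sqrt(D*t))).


t_seconds = 48 * 365.25 * 24 * 3600 = 1514764800.0 s
arg = 0.051 / (2 * sqrt(3.5e-12 * 1514764800.0))
= 0.3502
erfc(0.3502) = 0.6204
C = 0.48 * 0.6204 = 0.2978%

0.2978


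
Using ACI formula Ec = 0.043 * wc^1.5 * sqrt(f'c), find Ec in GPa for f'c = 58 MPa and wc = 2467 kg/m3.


Ec = 0.043 * 2467^1.5 * sqrt(58) / 1000
= 40.13 GPa

40.13


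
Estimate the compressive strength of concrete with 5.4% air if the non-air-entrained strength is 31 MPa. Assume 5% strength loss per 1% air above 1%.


Strength loss = (5.4 - 1) * 5 = 22.0%
f'c = 31 * (1 - 22.0/100)
= 24.18 MPa

24.18


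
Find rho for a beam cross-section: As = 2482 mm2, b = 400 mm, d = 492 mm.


rho = As / (b * d)
= 2482 / (400 * 492)
= 0.0126

0.0126


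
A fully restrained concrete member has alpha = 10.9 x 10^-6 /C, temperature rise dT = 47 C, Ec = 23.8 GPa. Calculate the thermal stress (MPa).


sigma = alpha * dT * Ec
= 10.9e-6 * 47 * 23.8 * 1000
= 12.193 MPa

12.193


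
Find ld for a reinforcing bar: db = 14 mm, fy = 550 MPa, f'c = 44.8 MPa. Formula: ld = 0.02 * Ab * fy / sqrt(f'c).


Ab = pi * 14^2 / 4 = 153.938 mm2
ld = 0.02 * 153.938 * 550 / sqrt(44.8)
= 253.0 mm

253.0


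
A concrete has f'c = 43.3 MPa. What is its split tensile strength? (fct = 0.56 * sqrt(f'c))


fct = 0.56 * sqrt(43.3)
= 0.56 * 6.58
= 3.685 MPa

3.685


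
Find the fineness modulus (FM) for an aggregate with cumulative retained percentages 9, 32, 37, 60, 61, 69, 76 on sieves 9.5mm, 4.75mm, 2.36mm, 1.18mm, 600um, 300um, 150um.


FM = sum(cumulative % retained) / 100
= 344 / 100
= 3.44

3.44


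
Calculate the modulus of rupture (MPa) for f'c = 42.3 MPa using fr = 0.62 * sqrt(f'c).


fr = 0.62 * sqrt(42.3)
= 4.032 MPa

4.032


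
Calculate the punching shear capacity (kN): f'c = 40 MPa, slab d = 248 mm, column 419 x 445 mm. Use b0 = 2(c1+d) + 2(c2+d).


b0 = 2*(419 + 248) + 2*(445 + 248) = 2720 mm
Vc = 0.33 * sqrt(40) * 2720 * 248 / 1000
= 1407.88 kN

1407.88


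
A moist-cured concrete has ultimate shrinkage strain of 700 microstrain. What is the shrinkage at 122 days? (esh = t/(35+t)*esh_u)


esh(122) = 122 / (35 + 122) * 700
= 122 / 157 * 700
= 543.9 microstrain

543.9


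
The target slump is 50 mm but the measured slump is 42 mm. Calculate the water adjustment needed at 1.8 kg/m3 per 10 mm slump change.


Difference = 50 - 42 = 8 mm
Water adjustment = 8 * 1.8 / 10 = 1.4 kg/m3

1.4


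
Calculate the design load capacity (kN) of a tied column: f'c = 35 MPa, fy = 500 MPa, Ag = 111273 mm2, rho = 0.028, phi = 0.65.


Ast = rho * Ag = 0.028 * 111273 = 3115.644 mm2
phi*Pn = 0.65 * 0.80 * (0.85 * 35 * (111273 - 3115.644) + 500 * 3115.644) / 1000
= 2483.26 kN

2483.26


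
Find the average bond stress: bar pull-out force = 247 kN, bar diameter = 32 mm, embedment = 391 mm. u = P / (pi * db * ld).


u = P / (pi * db * ld)
= 247 * 1000 / (pi * 32 * 391)
= 6.284 MPa

6.284


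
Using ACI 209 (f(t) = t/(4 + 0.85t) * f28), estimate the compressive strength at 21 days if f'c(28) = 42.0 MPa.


f(21) = 21 / (4 + 0.85 * 21) * 42.0
= 21 / 21.85 * 42.0
= 40.37 MPa

40.37


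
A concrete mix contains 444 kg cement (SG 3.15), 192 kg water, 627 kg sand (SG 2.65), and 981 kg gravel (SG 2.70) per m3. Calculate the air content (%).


Vol cement = 444 / (3.15 * 1000) = 0.140952 m3
Vol water = 192 / 1000 = 0.192 m3
Vol sand = 627 / (2.65 * 1000) = 0.236604 m3
Vol gravel = 981 / (2.70 * 1000) = 0.363333 m3
Total solid + water volume = 0.932889 m3
Air = (1 - 0.932889) * 100 = 6.71%

6.71


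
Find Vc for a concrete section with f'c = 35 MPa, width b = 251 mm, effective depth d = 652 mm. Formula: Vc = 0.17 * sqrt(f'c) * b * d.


Vc = 0.17 * sqrt(35) * 251 * 652 / 1000
= 164.59 kN

164.59


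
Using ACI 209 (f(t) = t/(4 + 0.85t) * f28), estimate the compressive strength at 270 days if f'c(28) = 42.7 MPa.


f(270) = 270 / (4 + 0.85 * 270) * 42.7
= 270 / 233.5 * 42.7
= 49.37 MPa

49.37


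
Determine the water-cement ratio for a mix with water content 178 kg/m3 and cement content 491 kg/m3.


w/c = water / cement
w/c = 178 / 491 = 0.363

0.363


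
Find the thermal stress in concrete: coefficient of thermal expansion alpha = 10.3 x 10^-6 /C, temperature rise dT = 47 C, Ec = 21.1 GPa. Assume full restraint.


sigma = alpha * dT * Ec
= 10.3e-6 * 47 * 21.1 * 1000
= 10.215 MPa

10.215


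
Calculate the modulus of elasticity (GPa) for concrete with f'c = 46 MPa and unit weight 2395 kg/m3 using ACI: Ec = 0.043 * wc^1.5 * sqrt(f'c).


Ec = 0.043 * 2395^1.5 * sqrt(46) / 1000
= 34.18 GPa

34.18


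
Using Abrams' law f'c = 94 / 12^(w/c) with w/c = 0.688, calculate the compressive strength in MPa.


f'c = 94 / 12^0.688
= 94 / 5.527
= 17.01 MPa

17.01


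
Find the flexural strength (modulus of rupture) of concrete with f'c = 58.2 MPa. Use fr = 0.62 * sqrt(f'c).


fr = 0.62 * sqrt(58.2)
= 4.73 MPa

4.73


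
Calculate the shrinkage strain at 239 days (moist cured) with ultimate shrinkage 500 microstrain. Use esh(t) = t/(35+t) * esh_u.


esh(239) = 239 / (35 + 239) * 500
= 239 / 274 * 500
= 436.1 microstrain

436.1


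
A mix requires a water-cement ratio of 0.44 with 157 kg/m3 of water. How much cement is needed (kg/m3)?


Cement = water / (w/c)
= 157 / 0.44
= 356.8 kg/m3

356.8


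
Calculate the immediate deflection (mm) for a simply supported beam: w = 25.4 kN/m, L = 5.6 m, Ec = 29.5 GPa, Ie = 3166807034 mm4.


Convert: L = 5.6 m = 5600 mm, Ec = 29.5 GPa = 29500 MPa
delta = 5 * 25.4 * 5600^4 / (384 * 29500 * 3166807034)
= 3.48 mm

3.48


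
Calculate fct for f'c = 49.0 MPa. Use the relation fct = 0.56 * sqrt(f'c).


fct = 0.56 * sqrt(49.0)
= 0.56 * 7.0
= 3.92 MPa

3.92


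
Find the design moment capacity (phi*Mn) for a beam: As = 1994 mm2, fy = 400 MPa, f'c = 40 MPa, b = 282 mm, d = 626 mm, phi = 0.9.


a = As * fy / (0.85 * f'c * b)
= 1994 * 400 / (0.85 * 40 * 282)
= 83.1873 mm
Mn = As * fy * (d - a/2) / 10^6
= 466.1225 kN-m
phi*Mn = 0.9 * 466.1225 = 419.51 kN-m

419.51


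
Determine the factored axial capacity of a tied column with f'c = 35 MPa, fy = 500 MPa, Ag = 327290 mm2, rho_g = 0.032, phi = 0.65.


Ast = rho * Ag = 0.032 * 327290 = 10473.28 mm2
phi*Pn = 0.65 * 0.80 * (0.85 * 35 * (327290 - 10473.28) + 500 * 10473.28) / 1000
= 7624.21 kN

7624.21


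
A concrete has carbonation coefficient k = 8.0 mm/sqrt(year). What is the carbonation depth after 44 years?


depth = k * sqrt(t)
= 8.0 * sqrt(44)
= 53.07 mm

53.07


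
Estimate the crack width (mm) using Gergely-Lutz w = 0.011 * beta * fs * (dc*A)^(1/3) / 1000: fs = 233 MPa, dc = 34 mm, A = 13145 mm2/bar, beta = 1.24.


w = 0.011 * beta * fs * (dc * A)^(1/3) / 1000
= 0.011 * 1.24 * 233 * (34 * 13145)^(1/3) / 1000
= 0.243 mm

0.243


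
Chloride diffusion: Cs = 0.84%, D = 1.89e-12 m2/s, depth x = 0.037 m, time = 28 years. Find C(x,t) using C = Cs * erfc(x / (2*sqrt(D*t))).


t_seconds = 28 * 365.25 * 24 * 3600 = 883612800.0 s
arg = 0.037 / (2 * sqrt(1.89e-12 * 883612800.0))
= 0.4527
erfc(0.4527) = 0.522
C = 0.84 * 0.522 = 0.4385%

0.4385


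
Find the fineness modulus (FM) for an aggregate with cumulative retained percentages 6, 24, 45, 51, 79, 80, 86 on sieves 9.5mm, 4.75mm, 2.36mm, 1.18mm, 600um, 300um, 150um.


FM = sum(cumulative % retained) / 100
= 371 / 100
= 3.71

3.71


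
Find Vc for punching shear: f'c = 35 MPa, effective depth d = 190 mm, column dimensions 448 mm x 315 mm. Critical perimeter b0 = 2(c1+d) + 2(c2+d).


b0 = 2*(448 + 190) + 2*(315 + 190) = 2286 mm
Vc = 0.33 * sqrt(35) * 2286 * 190 / 1000
= 847.96 kN

847.96


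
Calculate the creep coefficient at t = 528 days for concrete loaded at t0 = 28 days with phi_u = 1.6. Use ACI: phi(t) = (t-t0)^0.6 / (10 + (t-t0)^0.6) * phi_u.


dt = 528 - 28 = 500
phi = 500^0.6 / (10 + 500^0.6) * 1.6
= 1.29

1.29


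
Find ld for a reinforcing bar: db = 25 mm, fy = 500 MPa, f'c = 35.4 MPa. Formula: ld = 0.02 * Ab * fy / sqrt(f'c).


Ab = pi * 25^2 / 4 = 490.874 mm2
ld = 0.02 * 490.874 * 500 / sqrt(35.4)
= 825.0 mm

825.0


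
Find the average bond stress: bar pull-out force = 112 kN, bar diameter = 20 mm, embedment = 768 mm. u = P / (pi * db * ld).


u = P / (pi * db * ld)
= 112 * 1000 / (pi * 20 * 768)
= 2.321 MPa

2.321


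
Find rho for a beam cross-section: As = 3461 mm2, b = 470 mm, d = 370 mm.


rho = As / (b * d)
= 3461 / (470 * 370)
= 0.0199

0.0199


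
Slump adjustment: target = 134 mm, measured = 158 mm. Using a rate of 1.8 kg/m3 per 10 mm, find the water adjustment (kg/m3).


Difference = 134 - 158 = -24 mm
Water adjustment = -24 * 1.8 / 10 = -4.3 kg/m3

-4.3


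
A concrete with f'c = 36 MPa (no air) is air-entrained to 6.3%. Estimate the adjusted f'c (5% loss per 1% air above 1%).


Strength loss = (6.3 - 1) * 5 = 26.5%
f'c = 36 * (1 - 26.5/100)
= 26.46 MPa

26.46


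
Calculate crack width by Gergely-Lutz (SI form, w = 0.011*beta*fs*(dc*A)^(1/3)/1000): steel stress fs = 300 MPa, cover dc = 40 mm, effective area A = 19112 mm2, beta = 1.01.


w = 0.011 * beta * fs * (dc * A)^(1/3) / 1000
= 0.011 * 1.01 * 300 * (40 * 19112)^(1/3) / 1000
= 0.305 mm

0.305


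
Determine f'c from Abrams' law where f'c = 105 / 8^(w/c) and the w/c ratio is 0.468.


f'c = 105 / 8^0.468
= 105 / 2.646
= 39.68 MPa

39.68


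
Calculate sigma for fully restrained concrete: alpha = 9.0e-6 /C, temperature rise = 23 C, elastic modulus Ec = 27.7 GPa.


sigma = alpha * dT * Ec
= 9.0e-6 * 23 * 27.7 * 1000
= 5.734 MPa

5.734


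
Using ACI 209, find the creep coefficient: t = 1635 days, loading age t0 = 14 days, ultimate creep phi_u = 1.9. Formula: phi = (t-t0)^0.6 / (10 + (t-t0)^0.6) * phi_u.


dt = 1635 - 14 = 1621
phi = 1621^0.6 / (10 + 1621^0.6) * 1.9
= 1.699

1.699


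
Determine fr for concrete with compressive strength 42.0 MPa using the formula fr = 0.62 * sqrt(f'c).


fr = 0.62 * sqrt(42.0)
= 4.018 MPa

4.018


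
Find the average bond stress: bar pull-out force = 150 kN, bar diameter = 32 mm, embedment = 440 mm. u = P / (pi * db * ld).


u = P / (pi * db * ld)
= 150 * 1000 / (pi * 32 * 440)
= 3.391 MPa

3.391


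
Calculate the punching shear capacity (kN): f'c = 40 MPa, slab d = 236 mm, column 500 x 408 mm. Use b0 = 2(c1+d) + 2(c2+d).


b0 = 2*(500 + 236) + 2*(408 + 236) = 2760 mm
Vc = 0.33 * sqrt(40) * 2760 * 236 / 1000
= 1359.46 kN

1359.46


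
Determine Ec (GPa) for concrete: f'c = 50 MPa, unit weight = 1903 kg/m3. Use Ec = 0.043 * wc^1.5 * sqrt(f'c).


Ec = 0.043 * 1903^1.5 * sqrt(50) / 1000
= 25.24 GPa

25.24


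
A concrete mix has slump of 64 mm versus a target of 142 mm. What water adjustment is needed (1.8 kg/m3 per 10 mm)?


Difference = 142 - 64 = 78 mm
Water adjustment = 78 * 1.8 / 10 = 14.0 kg/m3

14.0


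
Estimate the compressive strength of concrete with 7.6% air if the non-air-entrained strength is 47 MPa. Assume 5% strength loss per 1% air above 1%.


Strength loss = (7.6 - 1) * 5 = 33.0%
f'c = 47 * (1 - 33.0/100)
= 31.49 MPa

31.49


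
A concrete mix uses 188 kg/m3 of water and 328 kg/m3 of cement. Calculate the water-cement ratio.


w/c = water / cement
w/c = 188 / 328 = 0.573

0.573


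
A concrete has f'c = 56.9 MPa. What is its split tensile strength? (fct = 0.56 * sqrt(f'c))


fct = 0.56 * sqrt(56.9)
= 0.56 * 7.543
= 4.224 MPa

4.224


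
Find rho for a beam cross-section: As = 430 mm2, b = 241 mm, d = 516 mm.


rho = As / (b * d)
= 430 / (241 * 516)
= 0.0035

0.0035


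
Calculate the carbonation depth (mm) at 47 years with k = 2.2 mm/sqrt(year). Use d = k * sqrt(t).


depth = k * sqrt(t)
= 2.2 * sqrt(47)
= 15.08 mm

15.08


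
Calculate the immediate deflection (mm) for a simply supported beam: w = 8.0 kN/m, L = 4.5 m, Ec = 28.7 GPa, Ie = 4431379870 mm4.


Convert: L = 4.5 m = 4500 mm, Ec = 28.7 GPa = 28700 MPa
delta = 5 * 8.0 * 4500^4 / (384 * 28700 * 4431379870)
= 0.34 mm

0.34


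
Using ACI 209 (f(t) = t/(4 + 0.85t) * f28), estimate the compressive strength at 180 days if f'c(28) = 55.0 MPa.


f(180) = 180 / (4 + 0.85 * 180) * 55.0
= 180 / 157.0 * 55.0
= 63.06 MPa

63.06


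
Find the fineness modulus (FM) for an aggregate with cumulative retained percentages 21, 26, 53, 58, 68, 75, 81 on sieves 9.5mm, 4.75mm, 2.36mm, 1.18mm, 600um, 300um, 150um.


FM = sum(cumulative % retained) / 100
= 382 / 100
= 3.82

3.82


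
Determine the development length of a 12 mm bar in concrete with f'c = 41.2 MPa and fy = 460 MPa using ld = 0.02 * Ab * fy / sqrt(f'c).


Ab = pi * 12^2 / 4 = 113.097 mm2
ld = 0.02 * 113.097 * 460 / sqrt(41.2)
= 162.1 mm

162.1


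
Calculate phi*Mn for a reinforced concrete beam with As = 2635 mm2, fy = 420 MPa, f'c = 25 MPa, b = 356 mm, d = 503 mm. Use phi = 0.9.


a = As * fy / (0.85 * f'c * b)
= 2635 * 420 / (0.85 * 25 * 356)
= 146.2921 mm
Mn = As * fy * (d - a/2) / 10^6
= 475.7193 kN-m
phi*Mn = 0.9 * 475.7193 = 428.15 kN-m

428.15


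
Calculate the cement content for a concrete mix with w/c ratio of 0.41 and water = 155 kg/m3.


Cement = water / (w/c)
= 155 / 0.41
= 378.0 kg/m3

378.0


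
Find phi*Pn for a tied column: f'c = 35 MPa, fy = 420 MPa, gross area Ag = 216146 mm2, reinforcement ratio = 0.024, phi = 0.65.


Ast = rho * Ag = 0.024 * 216146 = 5187.504 mm2
phi*Pn = 0.65 * 0.80 * (0.85 * 35 * (216146 - 5187.504) + 420 * 5187.504) / 1000
= 4396.48 kN

4396.48


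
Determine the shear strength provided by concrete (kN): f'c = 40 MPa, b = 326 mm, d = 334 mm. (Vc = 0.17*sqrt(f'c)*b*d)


Vc = 0.17 * sqrt(40) * 326 * 334 / 1000
= 117.07 kN

117.07


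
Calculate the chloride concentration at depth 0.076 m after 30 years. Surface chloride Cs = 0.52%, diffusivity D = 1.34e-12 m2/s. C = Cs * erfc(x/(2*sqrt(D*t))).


t_seconds = 30 * 365.25 * 24 * 3600 = 946728000.0 s
arg = 0.076 / (2 * sqrt(1.34e-12 * 946728000.0))
= 1.0669
erfc(1.0669) = 0.1313
C = 0.52 * 0.1313 = 0.0683%

0.0683


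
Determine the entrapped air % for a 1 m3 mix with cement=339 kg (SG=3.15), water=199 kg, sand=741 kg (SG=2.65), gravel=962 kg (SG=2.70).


Vol cement = 339 / (3.15 * 1000) = 0.107619 m3
Vol water = 199 / 1000 = 0.199 m3
Vol sand = 741 / (2.65 * 1000) = 0.279623 m3
Vol gravel = 962 / (2.70 * 1000) = 0.356296 m3
Total solid + water volume = 0.942538 m3
Air = (1 - 0.942538) * 100 = 5.75%

5.75


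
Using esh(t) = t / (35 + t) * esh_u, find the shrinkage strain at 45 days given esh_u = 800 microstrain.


esh(45) = 45 / (35 + 45) * 800
= 45 / 80 * 800
= 450.0 microstrain

450.0


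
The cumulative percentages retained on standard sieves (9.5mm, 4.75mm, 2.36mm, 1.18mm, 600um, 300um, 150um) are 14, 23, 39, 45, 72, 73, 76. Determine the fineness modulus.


FM = sum(cumulative % retained) / 100
= 342 / 100
= 3.42

3.42


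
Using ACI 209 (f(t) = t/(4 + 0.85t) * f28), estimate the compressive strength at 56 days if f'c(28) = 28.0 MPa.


f(56) = 56 / (4 + 0.85 * 56) * 28.0
= 56 / 51.6 * 28.0
= 30.39 MPa

30.39


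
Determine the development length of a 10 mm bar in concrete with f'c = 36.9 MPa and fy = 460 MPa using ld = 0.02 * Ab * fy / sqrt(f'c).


Ab = pi * 10^2 / 4 = 78.54 mm2
ld = 0.02 * 78.54 * 460 / sqrt(36.9)
= 119.0 mm

119.0


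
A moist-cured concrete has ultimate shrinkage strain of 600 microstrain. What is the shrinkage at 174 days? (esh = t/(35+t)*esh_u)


esh(174) = 174 / (35 + 174) * 600
= 174 / 209 * 600
= 499.5 microstrain

499.5


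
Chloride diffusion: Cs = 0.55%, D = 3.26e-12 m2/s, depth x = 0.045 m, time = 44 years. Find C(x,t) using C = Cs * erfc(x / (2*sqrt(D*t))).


t_seconds = 44 * 365.25 * 24 * 3600 = 1388534400.0 s
arg = 0.045 / (2 * sqrt(3.26e-12 * 1388534400.0))
= 0.3344
erfc(0.3344) = 0.6363
C = 0.55 * 0.6363 = 0.3499%

0.3499


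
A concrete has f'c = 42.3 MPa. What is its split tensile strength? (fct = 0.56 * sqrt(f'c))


fct = 0.56 * sqrt(42.3)
= 0.56 * 6.504
= 3.642 MPa

3.642


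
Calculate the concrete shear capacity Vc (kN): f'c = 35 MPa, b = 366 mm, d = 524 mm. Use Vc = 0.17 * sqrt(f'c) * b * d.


Vc = 0.17 * sqrt(35) * 366 * 524 / 1000
= 192.88 kN

192.88


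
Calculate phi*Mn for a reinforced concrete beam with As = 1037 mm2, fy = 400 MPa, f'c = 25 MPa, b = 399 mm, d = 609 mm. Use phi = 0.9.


a = As * fy / (0.85 * f'c * b)
= 1037 * 400 / (0.85 * 25 * 399)
= 48.9223 mm
Mn = As * fy * (d - a/2) / 10^6
= 242.4667 kN-m
phi*Mn = 0.9 * 242.4667 = 218.22 kN-m

218.22


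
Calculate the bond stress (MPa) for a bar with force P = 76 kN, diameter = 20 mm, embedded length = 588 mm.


u = P / (pi * db * ld)
= 76 * 1000 / (pi * 20 * 588)
= 2.057 MPa

2.057


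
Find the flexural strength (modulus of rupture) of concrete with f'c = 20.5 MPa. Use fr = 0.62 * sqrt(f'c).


fr = 0.62 * sqrt(20.5)
= 2.807 MPa

2.807


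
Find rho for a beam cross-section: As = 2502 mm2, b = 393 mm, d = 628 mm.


rho = As / (b * d)
= 2502 / (393 * 628)
= 0.0101

0.0101


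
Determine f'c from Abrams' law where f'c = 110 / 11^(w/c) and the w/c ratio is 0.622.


f'c = 110 / 11^0.622
= 110 / 4.444
= 24.75 MPa

24.75


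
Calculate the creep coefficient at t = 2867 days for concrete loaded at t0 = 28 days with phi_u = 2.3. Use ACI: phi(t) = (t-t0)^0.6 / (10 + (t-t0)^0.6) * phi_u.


dt = 2867 - 28 = 2839
phi = 2839^0.6 / (10 + 2839^0.6) * 2.3
= 2.12

2.12


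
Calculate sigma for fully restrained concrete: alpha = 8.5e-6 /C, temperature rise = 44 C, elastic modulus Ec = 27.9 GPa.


sigma = alpha * dT * Ec
= 8.5e-6 * 44 * 27.9 * 1000
= 10.435 MPa

10.435


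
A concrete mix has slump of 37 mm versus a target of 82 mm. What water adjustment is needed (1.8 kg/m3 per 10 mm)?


Difference = 82 - 37 = 45 mm
Water adjustment = 45 * 1.8 / 10 = 8.1 kg/m3

8.1


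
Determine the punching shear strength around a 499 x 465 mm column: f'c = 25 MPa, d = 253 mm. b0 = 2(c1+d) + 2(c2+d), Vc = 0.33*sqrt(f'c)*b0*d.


b0 = 2*(499 + 253) + 2*(465 + 253) = 2940 mm
Vc = 0.33 * sqrt(25) * 2940 * 253 / 1000
= 1227.3 kN

1227.3


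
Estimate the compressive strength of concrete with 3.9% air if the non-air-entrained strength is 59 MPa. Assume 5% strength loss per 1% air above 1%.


Strength loss = (3.9 - 1) * 5 = 14.5%
f'c = 59 * (1 - 14.5/100)
= 50.45 MPa

50.45


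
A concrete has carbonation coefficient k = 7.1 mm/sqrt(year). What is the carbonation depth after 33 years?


depth = k * sqrt(t)
= 7.1 * sqrt(33)
= 40.79 mm

40.79


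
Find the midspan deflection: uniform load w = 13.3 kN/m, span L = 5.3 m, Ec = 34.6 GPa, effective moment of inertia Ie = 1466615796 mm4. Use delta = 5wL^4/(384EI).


Convert: L = 5.3 m = 5300 mm, Ec = 34.6 GPa = 34600 MPa
delta = 5 * 13.3 * 5300^4 / (384 * 34600 * 1466615796)
= 2.69 mm

2.69


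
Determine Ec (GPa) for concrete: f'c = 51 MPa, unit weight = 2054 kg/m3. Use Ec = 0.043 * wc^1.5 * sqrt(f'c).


Ec = 0.043 * 2054^1.5 * sqrt(51) / 1000
= 28.59 GPa

28.59


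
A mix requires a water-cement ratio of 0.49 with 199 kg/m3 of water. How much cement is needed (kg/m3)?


Cement = water / (w/c)
= 199 / 0.49
= 406.1 kg/m3

406.1


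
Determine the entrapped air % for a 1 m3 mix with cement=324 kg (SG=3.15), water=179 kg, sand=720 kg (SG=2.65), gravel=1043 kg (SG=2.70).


Vol cement = 324 / (3.15 * 1000) = 0.102857 m3
Vol water = 179 / 1000 = 0.179 m3
Vol sand = 720 / (2.65 * 1000) = 0.271698 m3
Vol gravel = 1043 / (2.70 * 1000) = 0.386296 m3
Total solid + water volume = 0.939852 m3
Air = (1 - 0.939852) * 100 = 6.01%

6.01


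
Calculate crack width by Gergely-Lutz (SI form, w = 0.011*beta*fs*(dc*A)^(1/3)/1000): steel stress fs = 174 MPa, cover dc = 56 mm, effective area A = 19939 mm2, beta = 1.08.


w = 0.011 * beta * fs * (dc * A)^(1/3) / 1000
= 0.011 * 1.08 * 174 * (56 * 19939)^(1/3) / 1000
= 0.214 mm

0.214


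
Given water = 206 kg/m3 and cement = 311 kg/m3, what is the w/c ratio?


w/c = water / cement
w/c = 206 / 311 = 0.662

0.662


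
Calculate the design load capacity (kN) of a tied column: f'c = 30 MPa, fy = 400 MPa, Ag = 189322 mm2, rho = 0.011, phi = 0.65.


Ast = rho * Ag = 0.011 * 189322 = 2082.542 mm2
phi*Pn = 0.65 * 0.80 * (0.85 * 30 * (189322 - 2082.542) + 400 * 2082.542) / 1000
= 2915.96 kN

2915.96


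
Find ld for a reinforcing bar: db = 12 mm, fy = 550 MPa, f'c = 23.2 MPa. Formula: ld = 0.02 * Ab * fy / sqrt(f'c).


Ab = pi * 12^2 / 4 = 113.097 mm2
ld = 0.02 * 113.097 * 550 / sqrt(23.2)
= 258.3 mm

258.3


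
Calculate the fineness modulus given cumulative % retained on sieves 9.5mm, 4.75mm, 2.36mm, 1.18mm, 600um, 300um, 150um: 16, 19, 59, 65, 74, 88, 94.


FM = sum(cumulative % retained) / 100
= 415 / 100
= 4.15

4.15


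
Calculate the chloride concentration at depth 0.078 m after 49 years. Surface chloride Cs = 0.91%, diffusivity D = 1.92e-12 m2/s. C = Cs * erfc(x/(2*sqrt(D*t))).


t_seconds = 49 * 365.25 * 24 * 3600 = 1546322400.0 s
arg = 0.078 / (2 * sqrt(1.92e-12 * 1546322400.0))
= 0.7158
erfc(0.7158) = 0.3114
C = 0.91 * 0.3114 = 0.2834%

0.2834


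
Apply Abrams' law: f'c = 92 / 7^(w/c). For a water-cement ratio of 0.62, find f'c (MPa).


f'c = 92 / 7^0.62
= 92 / 3.342
= 27.53 MPa

27.53


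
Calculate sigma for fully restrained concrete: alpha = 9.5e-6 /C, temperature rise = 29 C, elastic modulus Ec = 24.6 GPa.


sigma = alpha * dT * Ec
= 9.5e-6 * 29 * 24.6 * 1000
= 6.777 MPa

6.777


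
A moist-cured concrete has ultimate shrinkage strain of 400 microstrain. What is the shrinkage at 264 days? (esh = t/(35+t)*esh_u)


esh(264) = 264 / (35 + 264) * 400
= 264 / 299 * 400
= 353.2 microstrain

353.2


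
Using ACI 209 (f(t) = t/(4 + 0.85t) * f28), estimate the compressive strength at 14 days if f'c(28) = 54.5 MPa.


f(14) = 14 / (4 + 0.85 * 14) * 54.5
= 14 / 15.9 * 54.5
= 47.99 MPa

47.99


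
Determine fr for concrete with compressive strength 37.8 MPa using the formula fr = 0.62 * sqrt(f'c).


fr = 0.62 * sqrt(37.8)
= 3.812 MPa

3.812


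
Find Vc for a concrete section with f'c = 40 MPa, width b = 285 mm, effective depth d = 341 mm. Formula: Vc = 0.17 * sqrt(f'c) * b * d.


Vc = 0.17 * sqrt(40) * 285 * 341 / 1000
= 104.49 kN

104.49


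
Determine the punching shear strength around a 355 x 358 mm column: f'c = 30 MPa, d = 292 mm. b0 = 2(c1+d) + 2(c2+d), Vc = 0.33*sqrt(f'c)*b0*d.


b0 = 2*(355 + 292) + 2*(358 + 292) = 2594 mm
Vc = 0.33 * sqrt(30) * 2594 * 292 / 1000
= 1369.08 kN

1369.08


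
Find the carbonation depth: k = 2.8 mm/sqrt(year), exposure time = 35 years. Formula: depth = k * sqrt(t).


depth = k * sqrt(t)
= 2.8 * sqrt(35)
= 16.57 mm

16.57


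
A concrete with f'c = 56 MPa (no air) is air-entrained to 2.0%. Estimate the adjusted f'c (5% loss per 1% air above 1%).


Strength loss = (2.0 - 1) * 5 = 5.0%
f'c = 56 * (1 - 5.0/100)
= 53.2 MPa

53.2


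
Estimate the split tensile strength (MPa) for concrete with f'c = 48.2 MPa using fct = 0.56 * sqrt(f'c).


fct = 0.56 * sqrt(48.2)
= 0.56 * 6.943
= 3.888 MPa

3.888


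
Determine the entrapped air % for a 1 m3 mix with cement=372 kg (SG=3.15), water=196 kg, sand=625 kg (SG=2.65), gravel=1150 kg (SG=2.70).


Vol cement = 372 / (3.15 * 1000) = 0.118095 m3
Vol water = 196 / 1000 = 0.196 m3
Vol sand = 625 / (2.65 * 1000) = 0.235849 m3
Vol gravel = 1150 / (2.70 * 1000) = 0.425926 m3
Total solid + water volume = 0.97587 m3
Air = (1 - 0.97587) * 100 = 2.41%

2.41


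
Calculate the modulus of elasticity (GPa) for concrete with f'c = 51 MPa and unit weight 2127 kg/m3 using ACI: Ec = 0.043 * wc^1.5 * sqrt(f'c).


Ec = 0.043 * 2127^1.5 * sqrt(51) / 1000
= 30.12 GPa

30.12


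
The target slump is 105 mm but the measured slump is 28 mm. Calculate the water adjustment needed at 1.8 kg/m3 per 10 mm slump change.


Difference = 105 - 28 = 77 mm
Water adjustment = 77 * 1.8 / 10 = 13.9 kg/m3

13.9


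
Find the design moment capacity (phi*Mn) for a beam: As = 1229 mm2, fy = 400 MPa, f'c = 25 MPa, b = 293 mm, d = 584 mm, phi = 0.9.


a = As * fy / (0.85 * f'c * b)
= 1229 * 400 / (0.85 * 25 * 293)
= 78.956 mm
Mn = As * fy * (d - a/2) / 10^6
= 267.687 kN-m
phi*Mn = 0.9 * 267.687 = 240.92 kN-m

240.92


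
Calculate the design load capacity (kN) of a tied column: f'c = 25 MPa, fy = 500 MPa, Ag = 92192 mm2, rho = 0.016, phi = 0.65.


Ast = rho * Ag = 0.016 * 92192 = 1475.072 mm2
phi*Pn = 0.65 * 0.80 * (0.85 * 25 * (92192 - 1475.072) + 500 * 1475.072) / 1000
= 1385.94 kN

1385.94


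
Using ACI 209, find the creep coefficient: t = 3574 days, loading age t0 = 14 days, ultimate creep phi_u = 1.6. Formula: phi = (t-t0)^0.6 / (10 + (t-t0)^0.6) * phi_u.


dt = 3574 - 14 = 3560
phi = 3560^0.6 / (10 + 3560^0.6) * 1.6
= 1.49

1.49


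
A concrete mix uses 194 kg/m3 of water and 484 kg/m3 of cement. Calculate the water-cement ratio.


w/c = water / cement
w/c = 194 / 484 = 0.401

0.401


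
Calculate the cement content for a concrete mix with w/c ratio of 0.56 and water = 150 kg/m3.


Cement = water / (w/c)
= 150 / 0.56
= 267.9 kg/m3

267.9


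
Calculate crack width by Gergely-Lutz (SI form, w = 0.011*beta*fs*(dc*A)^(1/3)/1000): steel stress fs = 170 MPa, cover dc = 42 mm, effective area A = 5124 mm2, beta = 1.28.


w = 0.011 * beta * fs * (dc * A)^(1/3) / 1000
= 0.011 * 1.28 * 170 * (42 * 5124)^(1/3) / 1000
= 0.143 mm

0.143


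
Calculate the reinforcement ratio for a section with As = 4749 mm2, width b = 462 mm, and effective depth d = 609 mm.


rho = As / (b * d)
= 4749 / (462 * 609)
= 0.0169

0.0169


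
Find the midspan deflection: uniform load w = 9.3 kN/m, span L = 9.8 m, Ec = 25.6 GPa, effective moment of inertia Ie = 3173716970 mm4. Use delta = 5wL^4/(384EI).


Convert: L = 9.8 m = 9800 mm, Ec = 25.6 GPa = 25600 MPa
delta = 5 * 9.3 * 9800^4 / (384 * 25600 * 3173716970)
= 13.75 mm

13.75


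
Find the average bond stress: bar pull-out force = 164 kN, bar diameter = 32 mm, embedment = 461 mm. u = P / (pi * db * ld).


u = P / (pi * db * ld)
= 164 * 1000 / (pi * 32 * 461)
= 3.539 MPa

3.539


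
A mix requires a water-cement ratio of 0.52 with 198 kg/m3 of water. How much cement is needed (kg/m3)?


Cement = water / (w/c)
= 198 / 0.52
= 380.8 kg/m3

380.8


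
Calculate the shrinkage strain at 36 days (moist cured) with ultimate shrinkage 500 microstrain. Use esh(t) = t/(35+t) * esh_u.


esh(36) = 36 / (35 + 36) * 500
= 36 / 71 * 500
= 253.5 microstrain

253.5


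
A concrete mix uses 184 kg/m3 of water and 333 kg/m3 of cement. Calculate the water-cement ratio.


w/c = water / cement
w/c = 184 / 333 = 0.553

0.553


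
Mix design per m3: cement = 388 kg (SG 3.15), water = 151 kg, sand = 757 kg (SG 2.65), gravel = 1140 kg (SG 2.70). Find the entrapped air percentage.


Vol cement = 388 / (3.15 * 1000) = 0.123175 m3
Vol water = 151 / 1000 = 0.151 m3
Vol sand = 757 / (2.65 * 1000) = 0.28566 m3
Vol gravel = 1140 / (2.70 * 1000) = 0.422222 m3
Total solid + water volume = 0.982057 m3
Air = (1 - 0.982057) * 100 = 1.79%

1.79


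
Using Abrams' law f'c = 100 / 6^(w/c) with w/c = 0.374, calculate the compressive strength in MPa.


f'c = 100 / 6^0.374
= 100 / 1.954
= 51.16 MPa

51.16


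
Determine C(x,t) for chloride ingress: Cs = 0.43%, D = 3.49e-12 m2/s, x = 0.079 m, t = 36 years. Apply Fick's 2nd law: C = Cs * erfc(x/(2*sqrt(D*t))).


t_seconds = 36 * 365.25 * 24 * 3600 = 1136073600.0 s
arg = 0.079 / (2 * sqrt(3.49e-12 * 1136073600.0))
= 0.6273
erfc(0.6273) = 0.375
C = 0.43 * 0.375 = 0.1612%

0.1612


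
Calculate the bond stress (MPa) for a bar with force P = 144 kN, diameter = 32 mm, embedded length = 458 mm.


u = P / (pi * db * ld)
= 144 * 1000 / (pi * 32 * 458)
= 3.127 MPa

3.127


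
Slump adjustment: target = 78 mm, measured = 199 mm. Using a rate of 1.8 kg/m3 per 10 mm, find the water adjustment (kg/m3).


Difference = 78 - 199 = -121 mm
Water adjustment = -121 * 1.8 / 10 = -21.8 kg/m3

-21.8


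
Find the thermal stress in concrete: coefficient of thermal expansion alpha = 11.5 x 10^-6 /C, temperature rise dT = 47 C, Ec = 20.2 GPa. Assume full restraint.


sigma = alpha * dT * Ec
= 11.5e-6 * 47 * 20.2 * 1000
= 10.918 MPa

10.918


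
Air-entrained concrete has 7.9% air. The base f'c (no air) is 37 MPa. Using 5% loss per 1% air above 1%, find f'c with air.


Strength loss = (7.9 - 1) * 5 = 34.5%
f'c = 37 * (1 - 34.5/100)
= 24.23 MPa

24.23


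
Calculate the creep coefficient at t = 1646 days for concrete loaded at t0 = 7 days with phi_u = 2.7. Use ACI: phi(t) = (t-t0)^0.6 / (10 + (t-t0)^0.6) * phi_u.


dt = 1646 - 7 = 1639
phi = 1639^0.6 / (10 + 1639^0.6) * 2.7
= 2.415

2.415


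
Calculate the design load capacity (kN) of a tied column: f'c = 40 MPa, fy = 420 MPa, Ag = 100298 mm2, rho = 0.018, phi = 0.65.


Ast = rho * Ag = 0.018 * 100298 = 1805.364 mm2
phi*Pn = 0.65 * 0.80 * (0.85 * 40 * (100298 - 1805.364) + 420 * 1805.364) / 1000
= 2135.64 kN

2135.64


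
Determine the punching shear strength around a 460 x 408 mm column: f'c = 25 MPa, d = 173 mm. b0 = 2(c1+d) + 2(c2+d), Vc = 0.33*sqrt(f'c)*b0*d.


b0 = 2*(460 + 173) + 2*(408 + 173) = 2428 mm
Vc = 0.33 * sqrt(25) * 2428 * 173 / 1000
= 693.07 kN

693.07


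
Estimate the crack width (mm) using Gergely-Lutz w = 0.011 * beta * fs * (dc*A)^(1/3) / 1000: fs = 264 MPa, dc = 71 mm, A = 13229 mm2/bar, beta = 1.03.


w = 0.011 * beta * fs * (dc * A)^(1/3) / 1000
= 0.011 * 1.03 * 264 * (71 * 13229)^(1/3) / 1000
= 0.293 mm

0.293


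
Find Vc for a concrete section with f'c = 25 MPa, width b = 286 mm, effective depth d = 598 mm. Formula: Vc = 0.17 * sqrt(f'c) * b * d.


Vc = 0.17 * sqrt(25) * 286 * 598 / 1000
= 145.37 kN

145.37


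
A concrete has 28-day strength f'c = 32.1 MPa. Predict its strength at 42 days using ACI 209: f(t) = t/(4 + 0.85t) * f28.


f(42) = 42 / (4 + 0.85 * 42) * 32.1
= 42 / 39.7 * 32.1
= 33.96 MPa

33.96


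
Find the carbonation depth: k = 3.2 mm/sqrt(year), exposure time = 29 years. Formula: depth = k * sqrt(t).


depth = k * sqrt(t)
= 3.2 * sqrt(29)
= 17.23 mm

17.23


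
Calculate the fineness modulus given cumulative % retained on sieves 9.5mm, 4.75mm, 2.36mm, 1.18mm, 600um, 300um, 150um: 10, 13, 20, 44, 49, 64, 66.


FM = sum(cumulative % retained) / 100
= 266 / 100
= 2.66

2.66


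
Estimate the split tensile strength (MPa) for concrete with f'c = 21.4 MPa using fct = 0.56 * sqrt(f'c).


fct = 0.56 * sqrt(21.4)
= 0.56 * 4.626
= 2.591 MPa

2.591


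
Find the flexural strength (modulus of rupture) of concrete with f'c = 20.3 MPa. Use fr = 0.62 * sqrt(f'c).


fr = 0.62 * sqrt(20.3)
= 2.793 MPa

2.793


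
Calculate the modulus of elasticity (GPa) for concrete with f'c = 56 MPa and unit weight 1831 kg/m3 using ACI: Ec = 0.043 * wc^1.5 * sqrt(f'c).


Ec = 0.043 * 1831^1.5 * sqrt(56) / 1000
= 25.21 GPa

25.21


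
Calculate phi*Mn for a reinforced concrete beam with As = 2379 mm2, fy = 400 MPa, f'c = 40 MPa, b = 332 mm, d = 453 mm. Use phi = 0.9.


a = As * fy / (0.85 * f'c * b)
= 2379 * 400 / (0.85 * 40 * 332)
= 84.3019 mm
Mn = As * fy * (d - a/2) / 10^6
= 390.9639 kN-m
phi*Mn = 0.9 * 390.9639 = 351.87 kN-m

351.87


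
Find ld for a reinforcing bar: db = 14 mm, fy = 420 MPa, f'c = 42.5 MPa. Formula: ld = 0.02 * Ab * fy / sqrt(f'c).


Ab = pi * 14^2 / 4 = 153.938 mm2
ld = 0.02 * 153.938 * 420 / sqrt(42.5)
= 198.3 mm

198.3


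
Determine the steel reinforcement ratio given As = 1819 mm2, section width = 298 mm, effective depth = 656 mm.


rho = As / (b * d)
= 1819 / (298 * 656)
= 0.0093

0.0093


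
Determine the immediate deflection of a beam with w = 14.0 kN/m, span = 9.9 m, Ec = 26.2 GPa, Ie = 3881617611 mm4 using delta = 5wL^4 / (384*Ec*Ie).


Convert: L = 9.9 m = 9900 mm, Ec = 26.2 GPa = 26200 MPa
delta = 5 * 14.0 * 9900^4 / (384 * 26200 * 3881617611)
= 17.22 mm

17.22


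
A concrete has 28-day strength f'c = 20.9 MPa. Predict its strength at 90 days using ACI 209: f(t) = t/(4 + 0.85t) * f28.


f(90) = 90 / (4 + 0.85 * 90) * 20.9
= 90 / 80.5 * 20.9
= 23.37 MPa

23.37


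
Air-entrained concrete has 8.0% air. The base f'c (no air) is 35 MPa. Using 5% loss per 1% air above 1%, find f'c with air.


Strength loss = (8.0 - 1) * 5 = 35.0%
f'c = 35 * (1 - 35.0/100)
= 22.75 MPa

22.75


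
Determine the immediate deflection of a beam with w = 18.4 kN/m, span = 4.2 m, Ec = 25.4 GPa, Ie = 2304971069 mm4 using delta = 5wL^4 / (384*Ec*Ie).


Convert: L = 4.2 m = 4200 mm, Ec = 25.4 GPa = 25400 MPa
delta = 5 * 18.4 * 4200^4 / (384 * 25400 * 2304971069)
= 1.27 mm

1.27


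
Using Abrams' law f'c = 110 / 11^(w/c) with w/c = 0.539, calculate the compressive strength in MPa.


f'c = 110 / 11^0.539
= 110 / 3.642
= 30.21 MPa

30.21


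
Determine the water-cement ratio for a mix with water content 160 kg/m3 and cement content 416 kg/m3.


w/c = water / cement
w/c = 160 / 416 = 0.385

0.385


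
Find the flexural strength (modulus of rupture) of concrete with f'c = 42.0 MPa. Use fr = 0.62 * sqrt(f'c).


fr = 0.62 * sqrt(42.0)
= 4.018 MPa

4.018


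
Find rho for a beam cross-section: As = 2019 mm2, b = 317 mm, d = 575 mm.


rho = As / (b * d)
= 2019 / (317 * 575)
= 0.0111

0.0111


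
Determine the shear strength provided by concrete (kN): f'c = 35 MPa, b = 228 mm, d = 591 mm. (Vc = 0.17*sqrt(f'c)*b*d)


Vc = 0.17 * sqrt(35) * 228 * 591 / 1000
= 135.52 kN

135.52


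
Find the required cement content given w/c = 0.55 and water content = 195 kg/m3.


Cement = water / (w/c)
= 195 / 0.55
= 354.5 kg/m3

354.5


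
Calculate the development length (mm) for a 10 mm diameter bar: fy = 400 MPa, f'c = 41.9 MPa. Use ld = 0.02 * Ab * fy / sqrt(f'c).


Ab = pi * 10^2 / 4 = 78.54 mm2
ld = 0.02 * 78.54 * 400 / sqrt(41.9)
= 97.1 mm

97.1


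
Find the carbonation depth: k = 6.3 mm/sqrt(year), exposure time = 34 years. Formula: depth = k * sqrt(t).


depth = k * sqrt(t)
= 6.3 * sqrt(34)
= 36.73 mm

36.73


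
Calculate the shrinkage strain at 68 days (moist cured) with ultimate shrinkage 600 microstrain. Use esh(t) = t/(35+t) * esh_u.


esh(68) = 68 / (35 + 68) * 600
= 68 / 103 * 600
= 396.1 microstrain

396.1


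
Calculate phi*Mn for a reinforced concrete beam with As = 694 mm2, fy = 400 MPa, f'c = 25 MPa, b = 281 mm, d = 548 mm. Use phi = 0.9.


a = As * fy / (0.85 * f'c * b)
= 694 * 400 / (0.85 * 25 * 281)
= 46.4894 mm
Mn = As * fy * (d - a/2) / 10^6
= 145.6721 kN-m
phi*Mn = 0.9 * 145.6721 = 131.1 kN-m

131.1


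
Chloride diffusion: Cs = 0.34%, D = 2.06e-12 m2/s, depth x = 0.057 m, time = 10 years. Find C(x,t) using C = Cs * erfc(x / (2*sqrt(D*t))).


t_seconds = 10 * 365.25 * 24 * 3600 = 315576000.0 s
arg = 0.057 / (2 * sqrt(2.06e-12 * 315576000.0))
= 1.1178
erfc(1.1178) = 0.1139
C = 0.34 * 0.1139 = 0.0387%

0.0387


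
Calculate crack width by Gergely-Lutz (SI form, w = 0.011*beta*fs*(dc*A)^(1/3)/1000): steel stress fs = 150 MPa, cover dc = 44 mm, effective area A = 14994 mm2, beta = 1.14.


w = 0.011 * beta * fs * (dc * A)^(1/3) / 1000
= 0.011 * 1.14 * 150 * (44 * 14994)^(1/3) / 1000
= 0.164 mm

0.164


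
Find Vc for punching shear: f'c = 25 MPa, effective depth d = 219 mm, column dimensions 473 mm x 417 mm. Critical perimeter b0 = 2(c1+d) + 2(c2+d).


b0 = 2*(473 + 219) + 2*(417 + 219) = 2656 mm
Vc = 0.33 * sqrt(25) * 2656 * 219 / 1000
= 959.75 kN

959.75


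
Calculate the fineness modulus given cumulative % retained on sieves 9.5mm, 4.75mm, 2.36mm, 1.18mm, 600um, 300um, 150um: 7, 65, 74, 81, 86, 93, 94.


FM = sum(cumulative % retained) / 100
= 500 / 100
= 5.0

5.0


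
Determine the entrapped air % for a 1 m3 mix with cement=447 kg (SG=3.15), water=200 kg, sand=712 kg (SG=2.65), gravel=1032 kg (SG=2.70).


Vol cement = 447 / (3.15 * 1000) = 0.141905 m3
Vol water = 200 / 1000 = 0.2 m3
Vol sand = 712 / (2.65 * 1000) = 0.268679 m3
Vol gravel = 1032 / (2.70 * 1000) = 0.382222 m3
Total solid + water volume = 0.992806 m3
Air = (1 - 0.992806) * 100 = 0.72%

0.72


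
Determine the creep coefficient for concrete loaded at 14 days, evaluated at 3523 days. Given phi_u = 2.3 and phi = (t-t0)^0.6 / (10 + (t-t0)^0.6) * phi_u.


dt = 3523 - 14 = 3509
phi = 3509^0.6 / (10 + 3509^0.6) * 2.3
= 2.14

2.14


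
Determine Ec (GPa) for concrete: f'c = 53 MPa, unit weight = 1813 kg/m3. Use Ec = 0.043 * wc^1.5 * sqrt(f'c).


Ec = 0.043 * 1813^1.5 * sqrt(53) / 1000
= 24.17 GPa

24.17
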